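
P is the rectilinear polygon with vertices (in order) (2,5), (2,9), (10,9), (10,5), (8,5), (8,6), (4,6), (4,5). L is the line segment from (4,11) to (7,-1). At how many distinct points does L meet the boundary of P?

2

The segment meets the boundary at (5.25,6), (4.5,9).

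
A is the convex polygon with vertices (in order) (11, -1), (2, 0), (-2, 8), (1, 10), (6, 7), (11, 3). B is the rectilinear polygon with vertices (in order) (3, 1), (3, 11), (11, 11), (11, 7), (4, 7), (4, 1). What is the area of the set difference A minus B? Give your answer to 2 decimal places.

74.30

|A| = 83, |A∩B| = 8.7.
|A ∖ B| = |A| − |A∩B| = 83 − 8.7 = 74.30.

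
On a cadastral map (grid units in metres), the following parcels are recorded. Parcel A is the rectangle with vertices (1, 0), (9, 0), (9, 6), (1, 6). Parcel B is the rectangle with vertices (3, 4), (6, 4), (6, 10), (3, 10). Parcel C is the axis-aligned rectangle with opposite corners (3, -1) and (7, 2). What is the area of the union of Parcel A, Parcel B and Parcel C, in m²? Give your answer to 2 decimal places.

By inclusion–exclusion:
Individual areas: |Parcel A| = 48, |Parcel B| = 18, |Parcel C| = 12.
|Parcel A∩Parcel B|: x∈[3,6], y∈[4,6] → 3·2 = 6.
|Parcel A∩Parcel C|: x∈[3,7], y∈[0,2] → 4·2 = 8.
|Parcel B∩Parcel C| = 0 (no overlap).
|Parcel A∩Parcel B∩Parcel C| = 0.
|Parcel A ∪ Parcel B ∪ Parcel C| = 78 − 14 + 0 = 64.00.

64.00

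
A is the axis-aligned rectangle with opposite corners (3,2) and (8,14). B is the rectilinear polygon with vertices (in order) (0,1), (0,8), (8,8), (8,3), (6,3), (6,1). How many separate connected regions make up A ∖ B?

A ∖ B splits into 2 disjoint pieces (area 2, area 30).

2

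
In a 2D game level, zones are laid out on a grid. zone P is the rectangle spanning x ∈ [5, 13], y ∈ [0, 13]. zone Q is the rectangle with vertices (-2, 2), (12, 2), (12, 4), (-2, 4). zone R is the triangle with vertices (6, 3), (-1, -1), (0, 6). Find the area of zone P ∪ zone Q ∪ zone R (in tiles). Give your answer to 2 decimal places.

By inclusion–exclusion:
Individual areas: |zone P| = 104, |zone Q| = 28, |zone R| = 22.5.
|zone P∩zone Q|: x∈[5,12], y∈[2,4] → 7·2 = 14.
|zone P∩zone R| = 0.5357.
|zone Q∩zone R| = 10.9821.
|zone P∩zone Q∩zone R| = 0.5357.
|zone P ∪ zone Q ∪ zone R| = 154.5 − 25.5179 + 0.5357 = 129.52.

129.52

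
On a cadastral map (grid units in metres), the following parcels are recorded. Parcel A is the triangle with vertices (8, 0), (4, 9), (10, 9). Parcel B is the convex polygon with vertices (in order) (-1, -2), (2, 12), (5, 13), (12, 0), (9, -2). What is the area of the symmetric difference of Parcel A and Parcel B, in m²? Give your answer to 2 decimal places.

104.65

|Parcel A| = 27, |Parcel B| = 121, |Parcel A∩Parcel B| = 21.6755.
|Parcel A △ Parcel B| = |Parcel A| + |Parcel B| − 2·|Parcel A∩Parcel B| = 27 + 121 − 43.3509 = 104.65.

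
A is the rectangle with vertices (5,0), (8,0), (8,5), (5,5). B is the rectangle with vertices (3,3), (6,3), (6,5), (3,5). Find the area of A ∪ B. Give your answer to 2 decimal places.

By inclusion–exclusion:
Individual areas: |A| = 15, |B| = 6.
|A∩B|: x∈[5,6], y∈[3,5] → 1·2 = 2.
|A ∪ B| = 21 − 2 = 19.00.

19.00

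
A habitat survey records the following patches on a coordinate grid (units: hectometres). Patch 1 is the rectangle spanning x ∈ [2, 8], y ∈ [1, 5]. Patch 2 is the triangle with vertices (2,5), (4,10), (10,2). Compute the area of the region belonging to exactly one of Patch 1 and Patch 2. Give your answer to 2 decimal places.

33.58

|Patch 1| = 24, |Patch 2| = 23, |Patch 1∩Patch 2| = 6.7083.
|Patch 1 △ Patch 2| = |Patch 1| + |Patch 2| − 2·|Patch 1∩Patch 2| = 24 + 23 − 13.4167 = 33.58.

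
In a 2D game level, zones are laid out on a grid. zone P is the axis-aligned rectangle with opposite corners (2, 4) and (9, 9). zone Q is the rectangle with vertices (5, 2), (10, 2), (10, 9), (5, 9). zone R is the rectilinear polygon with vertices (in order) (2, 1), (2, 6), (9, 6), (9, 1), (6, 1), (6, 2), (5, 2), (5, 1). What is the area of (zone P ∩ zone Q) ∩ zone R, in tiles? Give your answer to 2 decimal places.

The region (zone P ∩ zone Q) ∩ zone R is the polygon with vertices (5,4), (5,6), (9,6), (9,4).
By the shoelace formula its area is 8.00.

8.00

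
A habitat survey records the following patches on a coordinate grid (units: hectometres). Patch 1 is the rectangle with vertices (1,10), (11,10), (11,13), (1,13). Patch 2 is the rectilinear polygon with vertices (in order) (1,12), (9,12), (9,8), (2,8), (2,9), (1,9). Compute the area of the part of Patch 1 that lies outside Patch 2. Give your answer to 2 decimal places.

14.00

|Patch 1| = 30, |Patch 1∩Patch 2| = 16.
|Patch 1 ∖ Patch 2| = |Patch 1| − |Patch 1∩Patch 2| = 30 − 16 = 14.00.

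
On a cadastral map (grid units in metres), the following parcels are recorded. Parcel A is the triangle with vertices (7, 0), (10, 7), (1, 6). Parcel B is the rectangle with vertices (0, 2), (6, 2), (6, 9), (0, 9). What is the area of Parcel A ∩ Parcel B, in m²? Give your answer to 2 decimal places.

The intersection is the polygon with vertices (1,6), (6,6.556), (6,2), (5,2).
By the shoelace formula its area is 13.39.

13.39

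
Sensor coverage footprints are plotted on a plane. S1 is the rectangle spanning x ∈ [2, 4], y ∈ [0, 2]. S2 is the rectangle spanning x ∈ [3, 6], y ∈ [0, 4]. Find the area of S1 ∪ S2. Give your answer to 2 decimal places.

By inclusion–exclusion:
Individual areas: |S1| = 4, |S2| = 12.
|S1∩S2|: x∈[3,4], y∈[0,2] → 1·2 = 2.
|S1 ∪ S2| = 16 − 2 = 14.00.

14.00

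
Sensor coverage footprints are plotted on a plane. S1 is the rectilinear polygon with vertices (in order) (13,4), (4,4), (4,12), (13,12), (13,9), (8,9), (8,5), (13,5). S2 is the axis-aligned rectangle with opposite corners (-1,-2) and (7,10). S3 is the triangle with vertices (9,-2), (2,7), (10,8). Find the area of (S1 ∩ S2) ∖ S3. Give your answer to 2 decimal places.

|S1 ∩ S2| = 18.
|(S1 ∩ S2) ∩ S3| = 10.2411.
|(S1 ∩ S2) ∖ S3| = 18 − 10.2411 = 7.76.

7.76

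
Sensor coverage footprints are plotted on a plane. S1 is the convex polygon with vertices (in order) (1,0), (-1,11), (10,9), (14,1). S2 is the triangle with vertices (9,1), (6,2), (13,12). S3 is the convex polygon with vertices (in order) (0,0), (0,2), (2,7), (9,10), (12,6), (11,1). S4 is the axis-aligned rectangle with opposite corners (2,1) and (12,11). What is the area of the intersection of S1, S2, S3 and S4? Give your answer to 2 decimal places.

15.21

The intersection is the polygon with vertices (6,2), (10.345,8.207), (10.5,8), (11.105,6.79), (9,1).
By the shoelace formula its area is 15.21.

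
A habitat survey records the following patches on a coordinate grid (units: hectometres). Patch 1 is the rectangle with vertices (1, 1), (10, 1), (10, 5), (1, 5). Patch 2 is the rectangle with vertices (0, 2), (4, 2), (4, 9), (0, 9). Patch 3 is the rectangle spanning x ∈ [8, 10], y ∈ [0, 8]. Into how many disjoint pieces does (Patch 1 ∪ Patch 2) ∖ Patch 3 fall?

(Patch 1 ∪ Patch 2) ∖ Patch 3 is a single connected region.

1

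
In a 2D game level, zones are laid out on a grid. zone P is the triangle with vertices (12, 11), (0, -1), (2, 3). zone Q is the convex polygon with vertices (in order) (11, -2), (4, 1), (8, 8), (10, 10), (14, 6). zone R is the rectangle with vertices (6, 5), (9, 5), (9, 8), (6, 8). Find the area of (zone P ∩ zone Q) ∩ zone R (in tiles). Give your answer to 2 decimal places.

The region (zone P ∩ zone Q) ∩ zone R is the polygon with vertices (7.79,7.632), (8.25,8), (9,8), (6.667,5.667).
By the shoelace formula its area is 1.12.

1.12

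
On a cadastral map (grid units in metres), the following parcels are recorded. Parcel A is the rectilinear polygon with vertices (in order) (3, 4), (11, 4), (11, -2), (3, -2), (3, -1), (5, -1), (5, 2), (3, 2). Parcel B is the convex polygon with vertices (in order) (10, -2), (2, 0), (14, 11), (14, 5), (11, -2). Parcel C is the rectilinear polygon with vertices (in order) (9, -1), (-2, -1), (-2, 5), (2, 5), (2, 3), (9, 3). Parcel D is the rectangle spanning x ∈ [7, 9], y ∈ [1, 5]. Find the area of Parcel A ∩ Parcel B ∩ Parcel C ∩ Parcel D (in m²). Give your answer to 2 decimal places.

4.00

The intersection is the polygon with vertices (9,3), (9,1), (7,1), (7,3).
By the shoelace formula its area is 4.00.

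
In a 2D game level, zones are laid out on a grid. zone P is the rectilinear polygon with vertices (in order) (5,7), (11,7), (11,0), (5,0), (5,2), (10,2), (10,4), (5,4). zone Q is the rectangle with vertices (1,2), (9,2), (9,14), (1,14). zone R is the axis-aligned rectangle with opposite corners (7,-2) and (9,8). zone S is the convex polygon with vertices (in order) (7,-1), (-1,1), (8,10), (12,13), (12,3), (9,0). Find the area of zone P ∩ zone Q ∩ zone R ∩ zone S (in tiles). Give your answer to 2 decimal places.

6.00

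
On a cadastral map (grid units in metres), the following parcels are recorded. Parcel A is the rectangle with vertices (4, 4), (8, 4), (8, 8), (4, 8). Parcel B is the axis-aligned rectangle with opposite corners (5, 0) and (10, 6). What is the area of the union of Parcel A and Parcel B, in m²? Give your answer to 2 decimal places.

By inclusion–exclusion:
Individual areas: |Parcel A| = 16, |Parcel B| = 30.
|Parcel A∩Parcel B|: x∈[5,8], y∈[4,6] → 3·2 = 6.
|Parcel A ∪ Parcel B| = 46 − 6 = 40.00.

40.00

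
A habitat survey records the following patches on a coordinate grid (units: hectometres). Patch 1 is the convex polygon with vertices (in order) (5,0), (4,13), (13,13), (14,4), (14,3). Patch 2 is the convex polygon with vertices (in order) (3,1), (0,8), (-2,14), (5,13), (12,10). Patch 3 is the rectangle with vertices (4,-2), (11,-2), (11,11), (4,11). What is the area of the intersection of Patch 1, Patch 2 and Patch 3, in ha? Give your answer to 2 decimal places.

The intersection is the polygon with vertices (11,10.429), (11,9), (4.786,2.786), (4.154,11), (9.667,11).
By the shoelace formula its area is 33.95.

33.95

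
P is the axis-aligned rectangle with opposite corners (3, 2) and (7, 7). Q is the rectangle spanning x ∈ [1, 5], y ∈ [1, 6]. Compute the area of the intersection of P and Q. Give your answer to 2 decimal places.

8.00

|P∩Q|: x∈[3,5], y∈[2,6] → 2·4 = 8.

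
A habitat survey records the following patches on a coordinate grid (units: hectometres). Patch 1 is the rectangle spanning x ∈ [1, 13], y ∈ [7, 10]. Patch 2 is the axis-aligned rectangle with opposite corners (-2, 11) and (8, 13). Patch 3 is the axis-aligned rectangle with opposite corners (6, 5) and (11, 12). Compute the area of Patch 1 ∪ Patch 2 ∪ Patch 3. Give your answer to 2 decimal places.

74.00

By inclusion–exclusion:
Individual areas: |Patch 1| = 36, |Patch 2| = 20, |Patch 3| = 35.
|Patch 1∩Patch 2| = 0 (no overlap).
|Patch 1∩Patch 3|: x∈[6,11], y∈[7,10] → 5·3 = 15.
|Patch 2∩Patch 3|: x∈[6,8], y∈[11,12] → 2·1 = 2.
|Patch 1∩Patch 2∩Patch 3| = 0.
|Patch 1 ∪ Patch 2 ∪ Patch 3| = 91 − 17 + 0 = 74.00.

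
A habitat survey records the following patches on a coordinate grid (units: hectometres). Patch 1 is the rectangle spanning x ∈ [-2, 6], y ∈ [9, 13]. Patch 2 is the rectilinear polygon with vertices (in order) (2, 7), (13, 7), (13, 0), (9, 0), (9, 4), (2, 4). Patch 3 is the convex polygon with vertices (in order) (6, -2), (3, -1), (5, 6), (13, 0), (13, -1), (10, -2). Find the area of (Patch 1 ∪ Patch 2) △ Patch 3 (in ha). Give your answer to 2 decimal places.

|Patch 1 ∪ Patch 2| = 81.
|(Patch 1 ∪ Patch 2) ∩ Patch 3| = 9.2381.
|(Patch 1 ∪ Patch 2) △ Patch 3| = 81 + 46 − 18.4762 = 108.52.

108.52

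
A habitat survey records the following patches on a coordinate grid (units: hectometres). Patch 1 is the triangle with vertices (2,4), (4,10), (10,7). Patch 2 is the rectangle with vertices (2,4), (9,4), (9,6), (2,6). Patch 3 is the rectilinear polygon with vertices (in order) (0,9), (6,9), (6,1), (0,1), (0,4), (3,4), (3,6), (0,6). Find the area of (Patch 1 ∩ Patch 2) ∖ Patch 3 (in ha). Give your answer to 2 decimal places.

1.48

|Patch 1 ∩ Patch 2| = 4.6667.
|(Patch 1 ∩ Patch 2) ∩ Patch 3| = 3.1875.
|(Patch 1 ∩ Patch 2) ∖ Patch 3| = 4.6667 − 3.1875 = 1.48.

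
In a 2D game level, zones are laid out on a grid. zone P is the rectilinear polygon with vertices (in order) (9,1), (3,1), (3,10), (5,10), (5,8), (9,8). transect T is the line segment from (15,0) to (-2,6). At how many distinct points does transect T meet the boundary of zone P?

2

The segment meets the boundary at (3,4.235), (9,2.118).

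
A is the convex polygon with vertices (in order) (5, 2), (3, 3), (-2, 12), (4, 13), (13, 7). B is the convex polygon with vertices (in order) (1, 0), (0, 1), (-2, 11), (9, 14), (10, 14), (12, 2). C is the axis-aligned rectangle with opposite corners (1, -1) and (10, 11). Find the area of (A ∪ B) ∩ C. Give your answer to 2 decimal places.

91.64

The region (A ∪ B) ∩ C is the polygon with vertices (1,0), (1,11), (10,11), (10,1.636).
By the shoelace formula its area is 91.64.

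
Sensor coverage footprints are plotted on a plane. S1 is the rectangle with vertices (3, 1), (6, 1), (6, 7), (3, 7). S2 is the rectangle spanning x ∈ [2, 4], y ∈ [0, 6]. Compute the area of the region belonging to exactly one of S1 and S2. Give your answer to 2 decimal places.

20.00

|S1∩S2|: x∈[3,4], y∈[1,6] → 1·5 = 5.
|S1 △ S2| = |S1| + |S2| − 2·|S1∩S2| = 18 + 12 − 10 = 20.00.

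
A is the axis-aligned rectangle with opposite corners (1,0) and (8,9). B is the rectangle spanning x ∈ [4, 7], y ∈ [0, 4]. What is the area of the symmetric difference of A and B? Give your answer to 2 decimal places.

|A∩B|: x∈[4,7], y∈[0,4] → 3·4 = 12.
|A △ B| = |A| + |B| − 2·|A∩B| = 63 + 12 − 24 = 51.00.

51.00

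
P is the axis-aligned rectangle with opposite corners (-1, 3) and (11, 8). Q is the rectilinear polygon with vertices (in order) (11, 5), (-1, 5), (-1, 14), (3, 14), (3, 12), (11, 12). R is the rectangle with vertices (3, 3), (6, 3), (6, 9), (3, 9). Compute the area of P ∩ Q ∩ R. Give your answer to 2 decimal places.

9.00

The intersection is the polygon with vertices (3,5), (3,8), (6,8), (6,5).
By the shoelace formula its area is 9.00.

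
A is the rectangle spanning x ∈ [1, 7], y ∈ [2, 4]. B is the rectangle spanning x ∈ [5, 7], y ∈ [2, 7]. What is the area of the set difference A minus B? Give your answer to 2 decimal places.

8.00

|A∩B|: x∈[5,7], y∈[2,4] → 2·2 = 4.
|A| = 12.
|A ∖ B| = |A| − |A∩B| = 12 − 4 = 8.00.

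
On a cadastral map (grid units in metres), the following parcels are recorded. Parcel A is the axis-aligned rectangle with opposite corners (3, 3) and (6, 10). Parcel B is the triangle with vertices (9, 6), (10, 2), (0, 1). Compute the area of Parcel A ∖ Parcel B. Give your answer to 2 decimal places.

19.40

|Parcel A| = 21, |Parcel A∩Parcel B| = 1.6.
|Parcel A ∖ Parcel B| = |Parcel A| − |Parcel A∩Parcel B| = 21 − 1.6 = 19.40.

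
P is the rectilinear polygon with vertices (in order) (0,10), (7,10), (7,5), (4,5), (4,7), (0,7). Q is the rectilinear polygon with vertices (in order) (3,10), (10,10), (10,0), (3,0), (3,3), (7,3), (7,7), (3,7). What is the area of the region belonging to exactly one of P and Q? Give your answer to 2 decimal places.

|P| = 27, |Q| = 54, |P∩Q| = 12.
|P △ Q| = |P| + |Q| − 2·|P∩Q| = 27 + 54 − 24 = 57.00.

57.00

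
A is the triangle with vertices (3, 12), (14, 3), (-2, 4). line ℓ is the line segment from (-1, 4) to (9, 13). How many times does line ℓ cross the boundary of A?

The segment meets the boundary at (5.561,9.905).

1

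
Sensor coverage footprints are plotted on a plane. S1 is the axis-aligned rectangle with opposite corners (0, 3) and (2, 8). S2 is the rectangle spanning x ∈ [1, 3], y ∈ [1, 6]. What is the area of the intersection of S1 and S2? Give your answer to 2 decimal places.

|S1∩S2|: x∈[1,2], y∈[3,6] → 1·3 = 3.

3.00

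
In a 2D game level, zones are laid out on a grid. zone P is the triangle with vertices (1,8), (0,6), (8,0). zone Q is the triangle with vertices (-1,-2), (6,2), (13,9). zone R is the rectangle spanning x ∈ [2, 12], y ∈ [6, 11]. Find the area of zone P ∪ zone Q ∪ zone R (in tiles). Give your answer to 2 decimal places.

By inclusion–exclusion:
Individual areas: |zone P| = 11, |zone Q| = 10.5, |zone R| = 50.
|zone P∩zone Q| = 0.8445.
|zone P∩zone R| = 0.3214.
|zone Q∩zone R| = 1.1201.
|zone P∩zone Q∩zone R| = 0.
|zone P ∪ zone Q ∪ zone R| = 71.5 − 2.2861 + 0 = 69.21.

69.21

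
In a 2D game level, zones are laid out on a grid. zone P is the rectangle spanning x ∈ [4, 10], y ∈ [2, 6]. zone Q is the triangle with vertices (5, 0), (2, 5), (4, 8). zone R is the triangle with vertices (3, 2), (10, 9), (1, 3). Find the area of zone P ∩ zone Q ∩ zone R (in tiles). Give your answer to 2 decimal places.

0.87

The intersection is the polygon with vertices (4,5), (4.346,5.231), (4.556,3.556), (4,3).
By the shoelace formula its area is 0.87.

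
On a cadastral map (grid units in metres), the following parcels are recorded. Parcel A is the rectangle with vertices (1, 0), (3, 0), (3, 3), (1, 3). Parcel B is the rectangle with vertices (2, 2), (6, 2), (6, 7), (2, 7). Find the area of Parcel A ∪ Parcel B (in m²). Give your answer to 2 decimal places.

By inclusion–exclusion:
Individual areas: |Parcel A| = 6, |Parcel B| = 20.
|Parcel A∩Parcel B|: x∈[2,3], y∈[2,3] → 1·1 = 1.
|Parcel A ∪ Parcel B| = 26 − 1 = 25.00.

25.00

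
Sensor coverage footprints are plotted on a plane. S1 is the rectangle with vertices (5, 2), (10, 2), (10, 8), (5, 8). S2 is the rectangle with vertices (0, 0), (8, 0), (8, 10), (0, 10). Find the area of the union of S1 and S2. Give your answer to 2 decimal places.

92.00

By inclusion–exclusion:
Individual areas: |S1| = 30, |S2| = 80.
|S1∩S2|: x∈[5,8], y∈[2,8] → 3·6 = 18.
|S1 ∪ S2| = 110 − 18 = 92.00.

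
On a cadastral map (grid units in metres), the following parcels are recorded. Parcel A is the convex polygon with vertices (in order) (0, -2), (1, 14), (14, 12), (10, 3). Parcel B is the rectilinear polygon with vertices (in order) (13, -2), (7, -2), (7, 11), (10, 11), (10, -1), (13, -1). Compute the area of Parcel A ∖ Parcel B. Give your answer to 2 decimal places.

113.75

|Parcel A| = 140, |Parcel A∩Parcel B| = 26.25.
|Parcel A ∖ Parcel B| = |Parcel A| − |Parcel A∩Parcel B| = 140 − 26.25 = 113.75.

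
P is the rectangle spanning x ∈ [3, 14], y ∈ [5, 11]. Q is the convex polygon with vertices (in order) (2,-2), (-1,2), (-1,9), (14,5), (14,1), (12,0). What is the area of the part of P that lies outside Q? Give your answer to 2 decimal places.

|P| = 66, |P∩Q| = 16.1333.
|P ∖ Q| = |P| − |P∩Q| = 66 − 16.1333 = 49.87.

49.87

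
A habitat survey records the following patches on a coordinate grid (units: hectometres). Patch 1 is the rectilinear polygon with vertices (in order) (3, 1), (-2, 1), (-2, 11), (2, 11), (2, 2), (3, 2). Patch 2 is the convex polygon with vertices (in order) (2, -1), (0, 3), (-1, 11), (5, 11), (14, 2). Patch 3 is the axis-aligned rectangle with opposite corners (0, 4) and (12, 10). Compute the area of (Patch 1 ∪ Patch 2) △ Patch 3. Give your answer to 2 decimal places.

|Patch 1 ∪ Patch 2| = 126.5.
|(Patch 1 ∪ Patch 2) ∩ Patch 3| = 54.
|(Patch 1 ∪ Patch 2) △ Patch 3| = 126.5 + 72 − 108 = 90.50.

90.50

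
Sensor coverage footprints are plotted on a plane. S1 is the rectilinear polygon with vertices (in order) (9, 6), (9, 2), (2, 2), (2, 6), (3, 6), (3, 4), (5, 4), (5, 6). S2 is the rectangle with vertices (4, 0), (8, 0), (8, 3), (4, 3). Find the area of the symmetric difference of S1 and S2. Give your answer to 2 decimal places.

|S1| = 24, |S2| = 12, |S1∩S2| = 4.
|S1 △ S2| = |S1| + |S2| − 2·|S1∩S2| = 24 + 12 − 8 = 28.00.

28.00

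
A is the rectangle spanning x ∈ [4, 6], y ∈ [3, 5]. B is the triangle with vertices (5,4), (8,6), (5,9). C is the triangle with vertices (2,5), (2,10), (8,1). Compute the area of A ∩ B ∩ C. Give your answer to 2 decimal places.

0.44

The intersection is the polygon with vertices (5,4), (5,5), (5.333,5), (5.692,4.462).
By the shoelace formula its area is 0.44.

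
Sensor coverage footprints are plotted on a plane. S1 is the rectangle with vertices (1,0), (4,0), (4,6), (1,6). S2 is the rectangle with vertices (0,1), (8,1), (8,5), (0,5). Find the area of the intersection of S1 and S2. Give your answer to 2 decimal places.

12.00

|S1∩S2|: x∈[1,4], y∈[1,5] → 3·4 = 12.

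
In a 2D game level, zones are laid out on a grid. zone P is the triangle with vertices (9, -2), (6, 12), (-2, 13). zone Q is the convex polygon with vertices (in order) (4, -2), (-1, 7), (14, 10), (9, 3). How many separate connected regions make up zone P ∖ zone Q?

zone P ∖ zone Q splits into 2 disjoint pieces (area 3.0826, area 28.2396).

2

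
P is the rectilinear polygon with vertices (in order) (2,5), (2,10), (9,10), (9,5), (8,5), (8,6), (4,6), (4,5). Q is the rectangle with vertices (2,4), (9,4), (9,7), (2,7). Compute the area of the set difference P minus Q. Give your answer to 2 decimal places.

|P| = 31, |P∩Q| = 10.
|P ∖ Q| = |P| − |P∩Q| = 31 − 10 = 21.00.

21.00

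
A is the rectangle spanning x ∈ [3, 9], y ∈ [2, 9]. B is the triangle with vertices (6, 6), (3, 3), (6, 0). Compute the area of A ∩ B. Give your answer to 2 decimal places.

7.00

The intersection is the polygon with vertices (4,2), (3,3), (6,6), (6,2).
By the shoelace formula its area is 7.00.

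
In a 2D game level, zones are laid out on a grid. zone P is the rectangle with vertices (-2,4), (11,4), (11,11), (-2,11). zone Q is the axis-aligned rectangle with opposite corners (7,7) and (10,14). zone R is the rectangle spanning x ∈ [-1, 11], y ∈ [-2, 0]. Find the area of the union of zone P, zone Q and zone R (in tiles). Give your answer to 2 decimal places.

124.00

By inclusion–exclusion:
Individual areas: |zone P| = 91, |zone Q| = 21, |zone R| = 24.
|zone P∩zone Q|: x∈[7,10], y∈[7,11] → 3·4 = 12.
|zone P∩zone R| = 0 (no overlap).
|zone Q∩zone R| = 0 (no overlap).
|zone P∩zone Q∩zone R| = 0.
|zone P ∪ zone Q ∪ zone R| = 136 − 12 + 0 = 124.00.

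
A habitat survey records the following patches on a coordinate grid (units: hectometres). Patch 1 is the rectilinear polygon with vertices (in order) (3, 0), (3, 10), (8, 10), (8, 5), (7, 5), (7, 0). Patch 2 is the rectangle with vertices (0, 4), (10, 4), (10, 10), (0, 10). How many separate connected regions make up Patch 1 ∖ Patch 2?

Patch 1 ∖ Patch 2 is a single connected region.

1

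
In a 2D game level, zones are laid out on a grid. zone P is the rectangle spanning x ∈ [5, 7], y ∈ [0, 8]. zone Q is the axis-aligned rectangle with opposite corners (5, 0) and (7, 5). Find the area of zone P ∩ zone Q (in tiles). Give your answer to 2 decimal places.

10.00

|zone P∩zone Q|: x∈[5,7], y∈[0,5] → 2·5 = 10.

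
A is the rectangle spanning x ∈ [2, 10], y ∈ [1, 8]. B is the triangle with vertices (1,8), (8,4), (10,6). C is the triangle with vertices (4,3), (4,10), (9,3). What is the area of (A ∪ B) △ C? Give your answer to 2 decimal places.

41.53

|A ∪ B| = 56.1746.
|(A ∪ B) ∩ C| = 16.0714.
|(A ∪ B) △ C| = 56.1746 + 17.5 − 32.1429 = 41.53.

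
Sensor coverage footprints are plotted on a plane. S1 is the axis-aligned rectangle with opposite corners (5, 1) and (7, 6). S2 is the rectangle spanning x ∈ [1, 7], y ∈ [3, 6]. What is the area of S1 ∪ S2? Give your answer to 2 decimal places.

By inclusion–exclusion:
Individual areas: |S1| = 10, |S2| = 18.
|S1∩S2|: x∈[5,7], y∈[3,6] → 2·3 = 6.
|S1 ∪ S2| = 28 − 6 = 22.00.

22.00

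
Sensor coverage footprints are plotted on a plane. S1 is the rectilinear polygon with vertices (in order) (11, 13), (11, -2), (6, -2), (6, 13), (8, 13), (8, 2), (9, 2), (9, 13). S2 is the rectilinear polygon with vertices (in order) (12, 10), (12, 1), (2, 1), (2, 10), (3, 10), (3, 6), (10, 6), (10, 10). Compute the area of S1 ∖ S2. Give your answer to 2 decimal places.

39.00

|S1| = 64, |S1∩S2| = 25.
|S1 ∖ S2| = |S1| − |S1∩S2| = 64 − 25 = 39.00.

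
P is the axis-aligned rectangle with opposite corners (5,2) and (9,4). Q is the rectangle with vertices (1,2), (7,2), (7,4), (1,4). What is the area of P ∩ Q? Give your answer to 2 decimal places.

4.00

|P∩Q|: x∈[5,7], y∈[2,4] → 2·2 = 4.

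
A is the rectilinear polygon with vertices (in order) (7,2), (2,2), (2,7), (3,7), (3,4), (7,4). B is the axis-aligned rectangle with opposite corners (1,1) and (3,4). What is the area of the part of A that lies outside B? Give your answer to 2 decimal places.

11.00

|A| = 13, |A∩B| = 2.
|A ∖ B| = |A| − |A∩B| = 13 − 2 = 11.00.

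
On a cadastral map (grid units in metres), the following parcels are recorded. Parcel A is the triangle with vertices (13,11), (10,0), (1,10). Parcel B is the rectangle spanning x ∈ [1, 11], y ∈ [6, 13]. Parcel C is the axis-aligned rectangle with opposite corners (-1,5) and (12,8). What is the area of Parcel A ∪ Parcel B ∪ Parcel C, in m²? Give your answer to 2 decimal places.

108.33

By inclusion–exclusion:
Individual areas: |Parcel A| = 64.5, |Parcel B| = 70, |Parcel C| = 39.
|Parcel A∩Parcel B| = 36.9667.
|Parcel A∩Parcel C| = 22.8076.
|Parcel B∩Parcel C|: x∈[1,11], y∈[6,8] → 10·2 = 20.
|Parcel A∩Parcel B∩Parcel C| = 14.6.
|Parcel A ∪ Parcel B ∪ Parcel C| = 173.5 − 79.7742 + 14.6 = 108.33.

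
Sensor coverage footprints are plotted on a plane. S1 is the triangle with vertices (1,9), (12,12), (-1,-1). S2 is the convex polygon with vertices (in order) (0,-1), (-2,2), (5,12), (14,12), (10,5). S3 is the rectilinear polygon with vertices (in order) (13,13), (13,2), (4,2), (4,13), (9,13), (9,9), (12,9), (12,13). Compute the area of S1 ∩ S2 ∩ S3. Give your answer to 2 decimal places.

20.00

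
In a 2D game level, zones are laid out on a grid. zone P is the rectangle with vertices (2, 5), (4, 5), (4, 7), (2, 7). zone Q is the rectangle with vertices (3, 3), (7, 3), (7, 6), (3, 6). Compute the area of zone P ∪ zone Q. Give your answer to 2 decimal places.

By inclusion–exclusion:
Individual areas: |zone P| = 4, |zone Q| = 12.
|zone P∩zone Q|: x∈[3,4], y∈[5,6] → 1·1 = 1.
|zone P ∪ zone Q| = 16 − 1 = 15.00.

15.00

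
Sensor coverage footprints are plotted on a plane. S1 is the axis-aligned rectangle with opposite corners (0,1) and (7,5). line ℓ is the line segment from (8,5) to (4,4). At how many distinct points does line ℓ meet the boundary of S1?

1

The segment meets the boundary at (7,4.75).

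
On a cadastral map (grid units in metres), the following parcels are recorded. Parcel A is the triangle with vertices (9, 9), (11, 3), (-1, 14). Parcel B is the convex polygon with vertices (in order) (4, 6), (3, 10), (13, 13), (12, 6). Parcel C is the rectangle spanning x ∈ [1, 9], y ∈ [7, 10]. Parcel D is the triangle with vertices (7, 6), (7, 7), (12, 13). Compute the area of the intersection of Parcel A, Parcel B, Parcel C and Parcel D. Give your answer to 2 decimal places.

1.20

The intersection is the polygon with vertices (9,9), (9,8.8), (7.714,7), (7,7), (8.765,9.118).
By the shoelace formula its area is 1.20.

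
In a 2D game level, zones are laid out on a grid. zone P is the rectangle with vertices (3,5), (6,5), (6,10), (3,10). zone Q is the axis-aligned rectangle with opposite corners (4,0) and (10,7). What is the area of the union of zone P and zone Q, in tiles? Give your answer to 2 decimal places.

53.00

By inclusion–exclusion:
Individual areas: |zone P| = 15, |zone Q| = 42.
|zone P∩zone Q|: x∈[4,6], y∈[5,7] → 2·2 = 4.
|zone P ∪ zone Q| = 57 − 4 = 53.00.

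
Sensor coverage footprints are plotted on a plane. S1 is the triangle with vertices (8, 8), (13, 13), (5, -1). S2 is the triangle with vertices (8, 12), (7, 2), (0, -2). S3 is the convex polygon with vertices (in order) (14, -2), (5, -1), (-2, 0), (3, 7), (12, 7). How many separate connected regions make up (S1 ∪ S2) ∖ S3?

3

(S1 ∪ S2) ∖ S3 splits into 3 disjoint pieces (area 7.381, area 1.2809, area 5.8929).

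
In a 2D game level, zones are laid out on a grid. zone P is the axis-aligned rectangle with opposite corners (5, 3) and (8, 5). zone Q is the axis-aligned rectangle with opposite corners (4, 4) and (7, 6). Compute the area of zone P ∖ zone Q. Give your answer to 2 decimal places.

4.00

|zone P∩zone Q|: x∈[5,7], y∈[4,5] → 2·1 = 2.
|zone P| = 6.
|zone P ∖ zone Q| = |zone P| − |zone P∩zone Q| = 6 − 2 = 4.00.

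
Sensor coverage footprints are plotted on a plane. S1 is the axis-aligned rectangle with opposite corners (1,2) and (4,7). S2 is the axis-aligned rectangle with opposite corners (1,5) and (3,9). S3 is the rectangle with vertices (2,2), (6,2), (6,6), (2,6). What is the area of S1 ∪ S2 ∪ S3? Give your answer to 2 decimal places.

27.00

By inclusion–exclusion:
Individual areas: |S1| = 15, |S2| = 8, |S3| = 16.
|S1∩S2|: x∈[1,3], y∈[5,7] → 2·2 = 4.
|S1∩S3|: x∈[2,4], y∈[2,6] → 2·4 = 8.
|S2∩S3|: x∈[2,3], y∈[5,6] → 1·1 = 1.
|S1∩S2∩S3| = 1.
|S1 ∪ S2 ∪ S3| = 39 − 13 + 1 = 27.00.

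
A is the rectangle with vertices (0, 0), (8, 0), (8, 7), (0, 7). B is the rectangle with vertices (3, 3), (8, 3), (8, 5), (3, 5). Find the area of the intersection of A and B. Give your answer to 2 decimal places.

10.00

|A∩B|: x∈[3,8], y∈[3,5] → 5·2 = 10.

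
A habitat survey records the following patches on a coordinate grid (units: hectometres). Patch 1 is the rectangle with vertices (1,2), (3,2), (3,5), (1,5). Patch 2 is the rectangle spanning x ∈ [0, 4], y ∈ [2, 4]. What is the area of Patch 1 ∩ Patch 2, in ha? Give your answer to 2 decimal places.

|Patch 1∩Patch 2|: x∈[1,3], y∈[2,4] → 2·2 = 4.

4.00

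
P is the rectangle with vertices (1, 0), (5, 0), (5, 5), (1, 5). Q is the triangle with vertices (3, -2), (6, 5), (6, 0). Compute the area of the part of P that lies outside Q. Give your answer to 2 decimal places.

18.48

|P| = 20, |P∩Q| = 1.5238.
|P ∖ Q| = |P| − |P∩Q| = 20 − 1.5238 = 18.48.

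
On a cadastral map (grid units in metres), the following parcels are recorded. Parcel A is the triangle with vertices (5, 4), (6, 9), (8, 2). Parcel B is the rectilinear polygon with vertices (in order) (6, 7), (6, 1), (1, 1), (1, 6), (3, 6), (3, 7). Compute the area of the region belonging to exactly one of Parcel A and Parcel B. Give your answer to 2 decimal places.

31.63

|Parcel A| = 8.5, |Parcel B| = 28, |Parcel A∩Parcel B| = 2.4333.
|Parcel A △ Parcel B| = |Parcel A| + |Parcel B| − 2·|Parcel A∩Parcel B| = 8.5 + 28 − 4.8667 = 31.63.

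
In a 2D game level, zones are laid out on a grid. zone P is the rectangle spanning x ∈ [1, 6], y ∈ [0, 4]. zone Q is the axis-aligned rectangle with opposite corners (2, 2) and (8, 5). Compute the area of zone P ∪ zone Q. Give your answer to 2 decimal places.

By inclusion–exclusion:
Individual areas: |zone P| = 20, |zone Q| = 18.
|zone P∩zone Q|: x∈[2,6], y∈[2,4] → 4·2 = 8.
|zone P ∪ zone Q| = 38 − 8 = 30.00.

30.00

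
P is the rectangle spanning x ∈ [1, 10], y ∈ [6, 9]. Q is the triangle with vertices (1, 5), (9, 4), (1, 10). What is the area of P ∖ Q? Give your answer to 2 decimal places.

17.00

|P| = 27, |P∩Q| = 10.
|P ∖ Q| = |P| − |P∩Q| = 27 − 10 = 17.00.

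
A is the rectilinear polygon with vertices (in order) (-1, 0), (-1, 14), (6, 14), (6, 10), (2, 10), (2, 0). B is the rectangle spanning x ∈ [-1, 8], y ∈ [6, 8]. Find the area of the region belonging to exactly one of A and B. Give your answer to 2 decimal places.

|A| = 58, |B| = 18, |A∩B| = 6.
|A △ B| = |A| + |B| − 2·|A∩B| = 58 + 18 − 12 = 64.00.

64.00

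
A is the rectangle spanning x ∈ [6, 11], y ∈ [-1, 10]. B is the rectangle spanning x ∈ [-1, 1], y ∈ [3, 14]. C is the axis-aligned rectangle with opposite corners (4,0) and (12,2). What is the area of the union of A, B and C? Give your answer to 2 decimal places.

83.00

By inclusion–exclusion:
Individual areas: |A| = 55, |B| = 22, |C| = 16.
|A∩B| = 0 (no overlap).
|A∩C|: x∈[6,11], y∈[0,2] → 5·2 = 10.
|B∩C| = 0 (no overlap).
|A∩B∩C| = 0.
|A ∪ B ∪ C| = 93 − 10 + 0 = 83.00.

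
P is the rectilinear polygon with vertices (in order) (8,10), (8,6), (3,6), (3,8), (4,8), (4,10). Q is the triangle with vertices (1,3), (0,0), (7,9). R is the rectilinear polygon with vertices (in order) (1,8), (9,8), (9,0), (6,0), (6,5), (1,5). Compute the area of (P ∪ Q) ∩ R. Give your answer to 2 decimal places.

|P ∪ Q| = 23.
|(P ∪ Q) ∩ R| = 10.78.

10.78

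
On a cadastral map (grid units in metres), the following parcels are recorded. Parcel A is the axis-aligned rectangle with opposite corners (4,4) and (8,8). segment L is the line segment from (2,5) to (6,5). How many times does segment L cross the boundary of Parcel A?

1

The segment meets the boundary at (4,5).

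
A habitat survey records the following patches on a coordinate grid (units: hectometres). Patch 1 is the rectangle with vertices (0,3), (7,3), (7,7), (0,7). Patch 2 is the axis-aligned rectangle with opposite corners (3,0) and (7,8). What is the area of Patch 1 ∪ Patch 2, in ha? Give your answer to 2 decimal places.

By inclusion–exclusion:
Individual areas: |Patch 1| = 28, |Patch 2| = 32.
|Patch 1∩Patch 2|: x∈[3,7], y∈[3,7] → 4·4 = 16.
|Patch 1 ∪ Patch 2| = 60 − 16 = 44.00.

44.00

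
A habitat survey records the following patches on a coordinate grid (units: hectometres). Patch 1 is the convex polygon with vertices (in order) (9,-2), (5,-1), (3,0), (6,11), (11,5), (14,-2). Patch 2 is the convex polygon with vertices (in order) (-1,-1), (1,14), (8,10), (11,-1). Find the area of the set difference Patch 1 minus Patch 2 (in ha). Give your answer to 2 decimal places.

21.80

|Patch 1| = 78, |Patch 1∩Patch 2| = 56.2027.
|Patch 1 ∖ Patch 2| = |Patch 1| − |Patch 1∩Patch 2| = 78 − 56.2027 = 21.80.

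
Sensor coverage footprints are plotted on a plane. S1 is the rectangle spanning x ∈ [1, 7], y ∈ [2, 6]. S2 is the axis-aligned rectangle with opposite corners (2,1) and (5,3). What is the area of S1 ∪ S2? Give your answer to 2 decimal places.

By inclusion–exclusion:
Individual areas: |S1| = 24, |S2| = 6.
|S1∩S2|: x∈[2,5], y∈[2,3] → 3·1 = 3.
|S1 ∪ S2| = 30 − 3 = 27.00.

27.00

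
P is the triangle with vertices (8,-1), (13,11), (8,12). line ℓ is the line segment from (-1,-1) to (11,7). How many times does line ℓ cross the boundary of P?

1

The segment meets the boundary at (8,5).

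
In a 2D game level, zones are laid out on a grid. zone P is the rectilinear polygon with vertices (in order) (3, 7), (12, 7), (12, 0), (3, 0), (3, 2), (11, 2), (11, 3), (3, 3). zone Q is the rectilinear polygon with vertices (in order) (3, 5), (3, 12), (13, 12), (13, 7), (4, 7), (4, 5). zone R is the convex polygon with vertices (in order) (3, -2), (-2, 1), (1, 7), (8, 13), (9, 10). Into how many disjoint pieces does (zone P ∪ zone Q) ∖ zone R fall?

(zone P ∪ zone Q) ∖ zone R splits into 2 disjoint pieces (area 60.9167, area 6.2976).

2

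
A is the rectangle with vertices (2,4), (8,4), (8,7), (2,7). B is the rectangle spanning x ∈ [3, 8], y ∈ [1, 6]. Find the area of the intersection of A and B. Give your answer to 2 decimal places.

10.00

|A∩B|: x∈[3,8], y∈[4,6] → 5·2 = 10.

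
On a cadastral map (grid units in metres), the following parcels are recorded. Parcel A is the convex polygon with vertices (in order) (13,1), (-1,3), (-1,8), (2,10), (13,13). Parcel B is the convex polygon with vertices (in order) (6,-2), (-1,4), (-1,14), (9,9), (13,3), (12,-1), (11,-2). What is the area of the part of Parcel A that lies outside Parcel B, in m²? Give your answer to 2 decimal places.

32.48

|Parcel A| = 125.5, |Parcel A∩Parcel B| = 93.0231.
|Parcel A ∖ Parcel B| = |Parcel A| − |Parcel A∩Parcel B| = 125.5 − 93.0231 = 32.48.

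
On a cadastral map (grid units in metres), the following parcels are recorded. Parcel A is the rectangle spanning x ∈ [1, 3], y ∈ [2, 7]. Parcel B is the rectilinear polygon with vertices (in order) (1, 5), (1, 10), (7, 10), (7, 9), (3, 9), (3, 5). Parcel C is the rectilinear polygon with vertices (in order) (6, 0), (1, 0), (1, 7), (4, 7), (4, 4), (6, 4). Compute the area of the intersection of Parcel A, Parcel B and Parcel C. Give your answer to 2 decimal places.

4.00

The intersection is the polygon with vertices (1,5), (1,7), (3,7), (3,5).
By the shoelace formula its area is 4.00.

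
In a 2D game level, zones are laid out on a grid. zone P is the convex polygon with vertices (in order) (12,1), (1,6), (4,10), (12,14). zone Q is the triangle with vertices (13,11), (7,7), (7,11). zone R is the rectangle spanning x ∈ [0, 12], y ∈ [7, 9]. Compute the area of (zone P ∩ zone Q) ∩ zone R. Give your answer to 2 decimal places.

The region (zone P ∩ zone Q) ∩ zone R is the polygon with vertices (7,7), (7,9), (10,9).
By the shoelace formula its area is 3.00.

3.00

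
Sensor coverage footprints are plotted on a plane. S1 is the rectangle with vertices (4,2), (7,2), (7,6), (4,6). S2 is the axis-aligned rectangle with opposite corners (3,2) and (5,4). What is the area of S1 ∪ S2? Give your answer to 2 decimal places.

By inclusion–exclusion:
Individual areas: |S1| = 12, |S2| = 4.
|S1∩S2|: x∈[4,5], y∈[2,4] → 1·2 = 2.
|S1 ∪ S2| = 16 − 2 = 14.00.

14.00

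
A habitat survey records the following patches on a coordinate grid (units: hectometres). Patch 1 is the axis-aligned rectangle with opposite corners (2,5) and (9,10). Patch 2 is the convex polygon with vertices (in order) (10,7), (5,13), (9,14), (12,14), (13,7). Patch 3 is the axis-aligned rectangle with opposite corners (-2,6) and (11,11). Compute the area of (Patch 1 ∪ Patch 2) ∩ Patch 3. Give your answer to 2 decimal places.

37.32

|Patch 1 ∪ Patch 2| = 69.15.
|(Patch 1 ∪ Patch 2) ∩ Patch 3| = 37.32.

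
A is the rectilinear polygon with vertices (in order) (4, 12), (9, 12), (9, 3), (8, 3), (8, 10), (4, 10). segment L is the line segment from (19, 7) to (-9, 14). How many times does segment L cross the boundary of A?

The segment meets the boundary at (4,10.75), (7,10), (8,9.75), (9,9.5).

4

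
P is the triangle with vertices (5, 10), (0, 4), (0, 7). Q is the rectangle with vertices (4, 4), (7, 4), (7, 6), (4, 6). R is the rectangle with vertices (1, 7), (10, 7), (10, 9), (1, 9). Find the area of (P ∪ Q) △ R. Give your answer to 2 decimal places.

25.43

|P ∪ Q| = 13.5.
|(P ∪ Q) ∩ R| = 3.0333.
|(P ∪ Q) △ R| = 13.5 + 18 − 6.0667 = 25.43.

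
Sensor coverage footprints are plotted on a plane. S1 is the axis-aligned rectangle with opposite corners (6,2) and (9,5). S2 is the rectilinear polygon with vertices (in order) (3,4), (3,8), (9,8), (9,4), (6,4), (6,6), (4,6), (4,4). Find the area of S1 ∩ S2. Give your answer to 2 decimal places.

The intersection is the polygon with vertices (9,4), (6,4), (6,5), (9,5).
By the shoelace formula its area is 3.00.

3.00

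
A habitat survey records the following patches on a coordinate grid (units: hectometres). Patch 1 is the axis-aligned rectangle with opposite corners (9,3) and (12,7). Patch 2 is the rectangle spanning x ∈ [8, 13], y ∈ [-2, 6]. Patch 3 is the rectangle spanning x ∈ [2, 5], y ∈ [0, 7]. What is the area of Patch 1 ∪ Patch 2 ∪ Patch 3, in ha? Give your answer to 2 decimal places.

By inclusion–exclusion:
Individual areas: |Patch 1| = 12, |Patch 2| = 40, |Patch 3| = 21.
|Patch 1∩Patch 2|: x∈[9,12], y∈[3,6] → 3·3 = 9.
|Patch 1∩Patch 3| = 0 (no overlap).
|Patch 2∩Patch 3| = 0 (no overlap).
|Patch 1∩Patch 2∩Patch 3| = 0.
|Patch 1 ∪ Patch 2 ∪ Patch 3| = 73 − 9 + 0 = 64.00.

64.00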